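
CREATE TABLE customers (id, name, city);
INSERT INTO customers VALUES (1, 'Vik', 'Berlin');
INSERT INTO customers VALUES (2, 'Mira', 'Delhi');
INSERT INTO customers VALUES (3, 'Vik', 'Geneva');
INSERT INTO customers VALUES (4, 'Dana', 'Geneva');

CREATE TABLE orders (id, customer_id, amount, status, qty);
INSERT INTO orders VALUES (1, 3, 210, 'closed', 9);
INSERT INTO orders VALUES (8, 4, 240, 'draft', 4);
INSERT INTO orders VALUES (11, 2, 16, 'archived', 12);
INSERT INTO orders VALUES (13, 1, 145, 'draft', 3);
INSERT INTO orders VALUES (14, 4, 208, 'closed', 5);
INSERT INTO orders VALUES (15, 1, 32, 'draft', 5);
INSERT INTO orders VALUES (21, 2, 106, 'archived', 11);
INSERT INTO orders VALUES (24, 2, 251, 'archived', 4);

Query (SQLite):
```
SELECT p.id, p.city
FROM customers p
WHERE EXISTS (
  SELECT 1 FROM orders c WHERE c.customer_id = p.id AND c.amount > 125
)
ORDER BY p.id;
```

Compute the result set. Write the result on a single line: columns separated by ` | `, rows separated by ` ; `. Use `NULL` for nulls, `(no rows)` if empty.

For each customers row, check whether any orders with matching customer_id has amount > 125.
Keep rows where that is true.

1 | Berlin ; 2 | Delhi ; 3 | Geneva ; 4 | Geneva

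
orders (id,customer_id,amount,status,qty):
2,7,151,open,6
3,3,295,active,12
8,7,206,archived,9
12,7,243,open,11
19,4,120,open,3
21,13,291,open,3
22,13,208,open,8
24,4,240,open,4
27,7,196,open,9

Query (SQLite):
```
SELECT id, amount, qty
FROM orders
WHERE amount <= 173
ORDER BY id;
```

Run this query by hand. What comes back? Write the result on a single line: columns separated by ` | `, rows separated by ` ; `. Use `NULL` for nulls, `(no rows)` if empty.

2 | 151 | 6 ; 19 | 120 | 3

amount <= 173: ids {2, 19}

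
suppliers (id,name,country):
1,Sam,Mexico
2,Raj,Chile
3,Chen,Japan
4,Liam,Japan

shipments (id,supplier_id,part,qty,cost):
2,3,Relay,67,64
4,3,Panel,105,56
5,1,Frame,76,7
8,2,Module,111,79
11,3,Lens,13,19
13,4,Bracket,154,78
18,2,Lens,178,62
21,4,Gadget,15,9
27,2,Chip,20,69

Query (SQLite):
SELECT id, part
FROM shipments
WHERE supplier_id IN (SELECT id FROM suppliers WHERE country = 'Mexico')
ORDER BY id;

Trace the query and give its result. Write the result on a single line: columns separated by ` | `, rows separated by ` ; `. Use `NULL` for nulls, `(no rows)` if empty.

Inner query: suppliers.id where country = 'Mexico'.
Outer: keep shipments rows whose supplier_id is in that set.
Inner query → {1}

5 | Frame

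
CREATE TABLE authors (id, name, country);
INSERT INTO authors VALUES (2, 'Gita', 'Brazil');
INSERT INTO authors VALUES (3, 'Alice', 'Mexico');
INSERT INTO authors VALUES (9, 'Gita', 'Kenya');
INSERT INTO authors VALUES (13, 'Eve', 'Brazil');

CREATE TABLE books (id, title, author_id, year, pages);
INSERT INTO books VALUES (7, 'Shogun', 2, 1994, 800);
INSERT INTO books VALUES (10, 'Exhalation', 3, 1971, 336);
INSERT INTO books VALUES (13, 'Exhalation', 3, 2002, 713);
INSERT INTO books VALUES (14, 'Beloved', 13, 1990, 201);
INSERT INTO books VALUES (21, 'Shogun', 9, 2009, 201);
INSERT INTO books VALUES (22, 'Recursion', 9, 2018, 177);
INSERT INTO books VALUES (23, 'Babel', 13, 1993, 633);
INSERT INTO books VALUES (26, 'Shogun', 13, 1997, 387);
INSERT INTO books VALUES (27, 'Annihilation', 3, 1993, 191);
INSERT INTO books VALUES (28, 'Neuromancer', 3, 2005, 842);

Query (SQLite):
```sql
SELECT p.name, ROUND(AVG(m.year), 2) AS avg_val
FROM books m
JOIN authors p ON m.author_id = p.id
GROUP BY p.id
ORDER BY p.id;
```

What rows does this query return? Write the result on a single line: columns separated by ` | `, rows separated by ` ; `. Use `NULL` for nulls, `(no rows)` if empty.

Join each books row to its authors via author_id.
Group joined rows by authors.id; compute ROUND(AVG(m.year), 2) per group.
  2: ids {7} → ROUND(AVG(m.year), 2)=1994
  3: ids {10, 13, 27, 28} → ROUND(AVG(m.year), 2)=1992.75
  9: ids {21, 22} → ROUND(AVG(m.year), 2)=2013.5
  13: ids {14, 23, 26} → ROUND(AVG(m.year), 2)=1993.33

Gita | 1994 ; Alice | 1992.75 ; Gita | 2013.5 ; Eve | 1993.33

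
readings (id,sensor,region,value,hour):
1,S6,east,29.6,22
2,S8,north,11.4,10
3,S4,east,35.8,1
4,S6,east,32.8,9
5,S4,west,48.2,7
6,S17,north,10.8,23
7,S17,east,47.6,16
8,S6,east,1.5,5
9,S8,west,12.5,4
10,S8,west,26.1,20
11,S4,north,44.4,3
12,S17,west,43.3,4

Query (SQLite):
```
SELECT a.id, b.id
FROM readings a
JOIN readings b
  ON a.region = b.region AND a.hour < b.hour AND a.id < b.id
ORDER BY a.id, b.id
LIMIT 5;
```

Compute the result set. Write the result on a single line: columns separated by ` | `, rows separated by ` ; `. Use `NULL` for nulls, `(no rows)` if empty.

2 | 6 ; 3 | 4 ; 3 | 7 ; 3 | 8 ; 4 | 7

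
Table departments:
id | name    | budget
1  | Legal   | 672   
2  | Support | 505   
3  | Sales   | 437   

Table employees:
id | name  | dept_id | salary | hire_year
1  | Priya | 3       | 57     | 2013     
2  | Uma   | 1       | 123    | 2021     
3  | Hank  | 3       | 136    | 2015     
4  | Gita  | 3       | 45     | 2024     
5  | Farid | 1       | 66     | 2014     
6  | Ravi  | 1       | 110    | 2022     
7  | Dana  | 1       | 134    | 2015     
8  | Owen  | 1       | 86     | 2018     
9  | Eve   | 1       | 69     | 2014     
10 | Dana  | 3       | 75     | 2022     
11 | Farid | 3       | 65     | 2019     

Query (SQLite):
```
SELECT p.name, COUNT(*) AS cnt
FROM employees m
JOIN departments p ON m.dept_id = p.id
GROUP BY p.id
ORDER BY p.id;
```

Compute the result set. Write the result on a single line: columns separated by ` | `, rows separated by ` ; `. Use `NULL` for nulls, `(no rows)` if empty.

Join each employees row to its departments via dept_id.
Group joined rows by departments.id; compute COUNT(*) per group.
  1: ids {2, 5, 6, 7, 8, 9} → COUNT(*)=6
  3: ids {1, 3, 4, 10, 11} → COUNT(*)=5

Legal | 6 ; Sales | 5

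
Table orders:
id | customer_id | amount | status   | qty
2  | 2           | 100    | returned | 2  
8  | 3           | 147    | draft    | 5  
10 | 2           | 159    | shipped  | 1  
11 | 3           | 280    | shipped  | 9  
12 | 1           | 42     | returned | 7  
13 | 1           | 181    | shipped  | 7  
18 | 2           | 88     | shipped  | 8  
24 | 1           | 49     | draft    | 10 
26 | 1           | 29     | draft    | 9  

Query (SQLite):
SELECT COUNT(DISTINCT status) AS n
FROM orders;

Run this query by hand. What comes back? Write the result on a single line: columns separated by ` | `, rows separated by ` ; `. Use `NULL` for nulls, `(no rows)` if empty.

Count distinct non-NULL status values.

3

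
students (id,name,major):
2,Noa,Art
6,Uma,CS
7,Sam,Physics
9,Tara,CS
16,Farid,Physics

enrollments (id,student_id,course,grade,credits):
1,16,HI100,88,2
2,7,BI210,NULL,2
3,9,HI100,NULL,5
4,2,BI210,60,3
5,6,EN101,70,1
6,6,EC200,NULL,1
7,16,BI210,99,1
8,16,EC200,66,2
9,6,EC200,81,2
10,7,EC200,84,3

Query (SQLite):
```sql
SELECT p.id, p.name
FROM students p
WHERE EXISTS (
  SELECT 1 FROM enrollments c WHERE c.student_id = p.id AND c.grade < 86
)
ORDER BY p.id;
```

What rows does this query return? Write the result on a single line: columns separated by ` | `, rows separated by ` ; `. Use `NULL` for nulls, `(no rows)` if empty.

2 | Noa ; 6 | Uma ; 7 | Sam ; 16 | Farid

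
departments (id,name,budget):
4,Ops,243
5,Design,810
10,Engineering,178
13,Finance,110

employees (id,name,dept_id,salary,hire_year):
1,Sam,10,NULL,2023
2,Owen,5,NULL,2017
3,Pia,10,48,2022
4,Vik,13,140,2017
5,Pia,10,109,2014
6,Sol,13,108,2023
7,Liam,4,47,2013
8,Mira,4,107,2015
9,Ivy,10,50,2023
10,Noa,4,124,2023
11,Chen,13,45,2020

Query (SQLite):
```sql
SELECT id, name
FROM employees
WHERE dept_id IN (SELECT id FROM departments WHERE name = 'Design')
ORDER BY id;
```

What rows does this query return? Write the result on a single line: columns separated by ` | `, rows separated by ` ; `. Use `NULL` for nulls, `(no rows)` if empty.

Inner query: departments.id where name = 'Design'.
Outer: keep employees rows whose dept_id is in that set.
Inner query → {5}

2 | Owen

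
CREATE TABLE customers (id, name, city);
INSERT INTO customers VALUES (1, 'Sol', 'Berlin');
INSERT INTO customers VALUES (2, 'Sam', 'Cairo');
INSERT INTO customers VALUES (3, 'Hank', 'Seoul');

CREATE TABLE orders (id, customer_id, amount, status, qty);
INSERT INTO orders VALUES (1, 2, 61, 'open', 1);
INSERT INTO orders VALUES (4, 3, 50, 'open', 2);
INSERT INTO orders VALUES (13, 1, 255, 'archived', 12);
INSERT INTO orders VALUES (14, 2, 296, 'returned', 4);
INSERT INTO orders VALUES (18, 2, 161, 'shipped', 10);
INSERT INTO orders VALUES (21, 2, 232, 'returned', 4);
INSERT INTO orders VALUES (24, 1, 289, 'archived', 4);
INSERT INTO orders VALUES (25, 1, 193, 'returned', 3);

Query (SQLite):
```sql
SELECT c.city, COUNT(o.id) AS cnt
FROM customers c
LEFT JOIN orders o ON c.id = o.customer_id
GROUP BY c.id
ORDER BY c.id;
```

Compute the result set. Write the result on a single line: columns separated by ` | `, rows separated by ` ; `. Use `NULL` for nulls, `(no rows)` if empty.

Berlin | 3 ; Cairo | 4 ; Seoul | 1

LEFT JOIN keeps every customers row; unmatched ones get NULL for orders columns.
Group by customers.id and compute COUNT(o.id). COUNT(col) of an all-NULL group is 0.
  1: ids {13, 24, 25} → COUNT(o.id)=3
  2: ids {1, 14, 18, 21} → COUNT(o.id)=4
  3: ids {4} → COUNT(o.id)=1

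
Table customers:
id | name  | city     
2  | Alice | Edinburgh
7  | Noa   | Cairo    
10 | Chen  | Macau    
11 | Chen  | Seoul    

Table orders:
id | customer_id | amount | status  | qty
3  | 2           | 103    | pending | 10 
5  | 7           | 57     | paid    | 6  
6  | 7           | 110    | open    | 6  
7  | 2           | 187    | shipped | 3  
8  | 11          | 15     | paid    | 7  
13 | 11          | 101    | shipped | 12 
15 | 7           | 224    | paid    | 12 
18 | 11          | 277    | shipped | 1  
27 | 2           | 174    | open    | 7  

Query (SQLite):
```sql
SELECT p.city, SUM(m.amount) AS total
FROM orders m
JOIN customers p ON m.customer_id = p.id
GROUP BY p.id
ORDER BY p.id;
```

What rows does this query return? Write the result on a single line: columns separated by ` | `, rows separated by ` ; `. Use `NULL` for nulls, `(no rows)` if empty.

Join each orders row to its customers via customer_id.
Group joined rows by customers.id; compute SUM(m.amount) per group.
  2: ids {3, 7, 27} → SUM(m.amount)=464
  7: ids {5, 6, 15} → SUM(m.amount)=391
  11: ids {8, 13, 18} → SUM(m.amount)=393

Edinburgh | 464 ; Cairo | 391 ; Seoul | 393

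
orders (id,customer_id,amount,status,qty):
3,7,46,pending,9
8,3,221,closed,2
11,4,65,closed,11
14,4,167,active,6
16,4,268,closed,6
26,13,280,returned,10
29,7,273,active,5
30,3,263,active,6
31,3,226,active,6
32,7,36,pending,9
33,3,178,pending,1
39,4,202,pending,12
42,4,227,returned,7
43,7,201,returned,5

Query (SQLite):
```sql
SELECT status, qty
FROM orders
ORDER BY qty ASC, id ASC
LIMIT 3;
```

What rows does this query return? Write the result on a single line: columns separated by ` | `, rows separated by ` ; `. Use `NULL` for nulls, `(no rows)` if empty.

Sort by qty asc, tiebreak id asc: (1, id=33), (2, id=8), (5, id=29), (5, id=43), (6, id=14), (6, id=16) …. Take first 3.

pending | 1 ; closed | 2 ; active | 5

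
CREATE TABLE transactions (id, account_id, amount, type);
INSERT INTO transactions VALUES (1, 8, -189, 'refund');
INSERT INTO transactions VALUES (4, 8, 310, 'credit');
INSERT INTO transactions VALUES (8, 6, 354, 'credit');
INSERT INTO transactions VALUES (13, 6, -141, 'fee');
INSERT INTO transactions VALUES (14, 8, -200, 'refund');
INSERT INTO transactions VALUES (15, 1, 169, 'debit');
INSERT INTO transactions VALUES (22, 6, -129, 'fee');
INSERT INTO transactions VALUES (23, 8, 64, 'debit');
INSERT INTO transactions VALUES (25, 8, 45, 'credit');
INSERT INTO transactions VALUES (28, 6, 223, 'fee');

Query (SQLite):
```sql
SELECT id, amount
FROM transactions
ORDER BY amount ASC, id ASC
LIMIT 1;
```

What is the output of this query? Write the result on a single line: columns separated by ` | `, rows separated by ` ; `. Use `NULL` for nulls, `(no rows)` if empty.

Sort by amount asc, tiebreak id asc: (-200, id=14), (-189, id=1), (-141, id=13), (-129, id=22) …. Take first 1.

14 | -200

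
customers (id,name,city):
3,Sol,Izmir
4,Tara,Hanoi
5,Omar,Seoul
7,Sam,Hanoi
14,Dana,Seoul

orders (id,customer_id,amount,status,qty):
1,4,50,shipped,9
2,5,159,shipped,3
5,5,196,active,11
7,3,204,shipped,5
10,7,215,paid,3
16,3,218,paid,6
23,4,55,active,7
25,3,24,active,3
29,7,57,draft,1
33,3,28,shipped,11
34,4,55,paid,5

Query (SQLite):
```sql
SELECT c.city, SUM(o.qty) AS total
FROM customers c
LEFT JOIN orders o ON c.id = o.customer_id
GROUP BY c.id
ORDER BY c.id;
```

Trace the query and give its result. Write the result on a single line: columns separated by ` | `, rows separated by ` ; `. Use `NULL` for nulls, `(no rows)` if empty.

Izmir | 25 ; Hanoi | 21 ; Seoul | 14 ; Hanoi | 4 ; Seoul | NULL

LEFT JOIN keeps every customers row; unmatched ones get NULL for orders columns.
Group by customers.id and compute SUM(o.qty). SUM over an all-NULL group is NULL.
  3: ids {7, 16, 25, 33} → SUM(o.qty)=25
  4: ids {1, 23, 34} → SUM(o.qty)=21
  5: ids {2, 5} → SUM(o.qty)=14
  7: ids {10, 29} → SUM(o.qty)=4
  14: ids {—} → SUM(o.qty)=NULL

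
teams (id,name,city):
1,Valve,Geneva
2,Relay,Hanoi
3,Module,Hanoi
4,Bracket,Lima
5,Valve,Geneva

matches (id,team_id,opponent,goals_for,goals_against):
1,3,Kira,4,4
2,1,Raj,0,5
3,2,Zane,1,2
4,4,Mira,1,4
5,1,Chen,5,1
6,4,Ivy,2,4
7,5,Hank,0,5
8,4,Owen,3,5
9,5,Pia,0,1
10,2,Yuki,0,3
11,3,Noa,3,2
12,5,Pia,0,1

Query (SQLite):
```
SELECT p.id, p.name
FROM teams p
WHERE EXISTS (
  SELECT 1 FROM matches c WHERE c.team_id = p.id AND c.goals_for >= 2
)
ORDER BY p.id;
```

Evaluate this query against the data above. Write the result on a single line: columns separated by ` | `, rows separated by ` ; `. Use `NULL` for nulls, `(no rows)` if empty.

For each teams row, check whether any matches with matching team_id has goals_for >= 2.
Keep rows where that is true.

1 | Valve ; 3 | Module ; 4 | Bracket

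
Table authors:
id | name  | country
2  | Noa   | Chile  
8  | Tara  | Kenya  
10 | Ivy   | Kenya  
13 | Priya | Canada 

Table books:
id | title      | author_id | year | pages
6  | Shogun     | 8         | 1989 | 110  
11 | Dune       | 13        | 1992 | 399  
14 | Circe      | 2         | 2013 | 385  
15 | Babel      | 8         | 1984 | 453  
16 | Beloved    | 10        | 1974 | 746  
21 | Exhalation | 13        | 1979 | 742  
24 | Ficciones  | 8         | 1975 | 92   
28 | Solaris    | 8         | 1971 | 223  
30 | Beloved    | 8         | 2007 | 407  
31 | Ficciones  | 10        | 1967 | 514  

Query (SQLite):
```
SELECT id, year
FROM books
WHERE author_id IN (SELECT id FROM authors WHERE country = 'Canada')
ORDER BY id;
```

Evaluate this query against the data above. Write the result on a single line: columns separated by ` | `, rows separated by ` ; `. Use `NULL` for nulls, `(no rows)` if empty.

Inner query: authors.id where country = 'Canada'.
Outer: keep books rows whose author_id is in that set.
Inner query → {13}

11 | 1992 ; 21 | 1979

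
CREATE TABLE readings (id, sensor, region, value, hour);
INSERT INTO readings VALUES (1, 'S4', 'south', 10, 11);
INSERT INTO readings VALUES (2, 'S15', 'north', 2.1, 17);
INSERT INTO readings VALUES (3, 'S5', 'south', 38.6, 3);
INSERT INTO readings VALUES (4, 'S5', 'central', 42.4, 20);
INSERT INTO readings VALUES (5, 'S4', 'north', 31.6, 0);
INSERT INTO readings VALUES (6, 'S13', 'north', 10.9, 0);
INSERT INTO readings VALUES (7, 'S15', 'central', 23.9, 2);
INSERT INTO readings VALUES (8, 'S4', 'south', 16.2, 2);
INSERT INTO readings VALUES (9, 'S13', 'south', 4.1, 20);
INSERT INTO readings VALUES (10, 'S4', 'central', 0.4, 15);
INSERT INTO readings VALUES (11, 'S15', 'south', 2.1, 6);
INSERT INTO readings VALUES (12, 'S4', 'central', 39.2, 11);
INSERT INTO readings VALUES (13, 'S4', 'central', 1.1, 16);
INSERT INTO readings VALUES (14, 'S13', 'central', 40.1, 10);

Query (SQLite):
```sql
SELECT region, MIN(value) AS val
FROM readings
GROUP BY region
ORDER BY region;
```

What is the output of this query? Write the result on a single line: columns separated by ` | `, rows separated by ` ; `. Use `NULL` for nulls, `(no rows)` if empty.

central | 0.4 ; north | 2.1 ; south | 2.1

Partition readings by region; compute MIN(value) within each group.
  central: ids {4, 7, 10, 12, 13, 14} → MIN(value)=0.4
  north: ids {2, 5, 6} → MIN(value)=2.1
  south: ids {1, 3, 8, 9, 11} → MIN(value)=2.1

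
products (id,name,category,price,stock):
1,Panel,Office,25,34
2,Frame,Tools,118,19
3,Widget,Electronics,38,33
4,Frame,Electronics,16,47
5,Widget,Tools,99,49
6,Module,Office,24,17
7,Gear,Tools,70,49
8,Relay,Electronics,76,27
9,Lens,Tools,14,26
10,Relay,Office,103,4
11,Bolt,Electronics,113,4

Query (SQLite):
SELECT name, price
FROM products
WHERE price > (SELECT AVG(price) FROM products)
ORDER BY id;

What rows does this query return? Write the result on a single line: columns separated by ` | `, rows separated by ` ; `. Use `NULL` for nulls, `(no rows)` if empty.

Frame | 118 ; Widget | 99 ; Gear | 70 ; Relay | 76 ; Relay | 103 ; Bolt | 113

Scalar subquery: AVG(price) over all products rows = 63.272727 (≈; comparison uses full precision).
Keep rows where price > that value.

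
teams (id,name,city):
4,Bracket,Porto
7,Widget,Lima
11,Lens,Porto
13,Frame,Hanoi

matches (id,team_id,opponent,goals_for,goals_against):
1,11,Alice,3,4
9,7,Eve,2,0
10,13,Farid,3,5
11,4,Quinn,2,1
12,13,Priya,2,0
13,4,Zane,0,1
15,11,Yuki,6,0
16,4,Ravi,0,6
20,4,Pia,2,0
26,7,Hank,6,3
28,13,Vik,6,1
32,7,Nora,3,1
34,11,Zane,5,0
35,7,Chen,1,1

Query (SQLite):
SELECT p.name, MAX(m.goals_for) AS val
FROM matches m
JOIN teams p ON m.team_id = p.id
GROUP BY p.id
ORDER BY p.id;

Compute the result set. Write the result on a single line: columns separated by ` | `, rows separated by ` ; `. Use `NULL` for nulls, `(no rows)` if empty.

Join each matches row to its teams via team_id.
Group joined rows by teams.id; compute MAX(m.goals_for) per group.
  4: ids {11, 13, 16, 20} → MAX(m.goals_for)=2
  7: ids {9, 26, 32, 35} → MAX(m.goals_for)=6
  11: ids {1, 15, 34} → MAX(m.goals_for)=6
  13: ids {10, 12, 28} → MAX(m.goals_for)=6

Bracket | 2 ; Widget | 6 ; Lens | 6 ; Frame | 6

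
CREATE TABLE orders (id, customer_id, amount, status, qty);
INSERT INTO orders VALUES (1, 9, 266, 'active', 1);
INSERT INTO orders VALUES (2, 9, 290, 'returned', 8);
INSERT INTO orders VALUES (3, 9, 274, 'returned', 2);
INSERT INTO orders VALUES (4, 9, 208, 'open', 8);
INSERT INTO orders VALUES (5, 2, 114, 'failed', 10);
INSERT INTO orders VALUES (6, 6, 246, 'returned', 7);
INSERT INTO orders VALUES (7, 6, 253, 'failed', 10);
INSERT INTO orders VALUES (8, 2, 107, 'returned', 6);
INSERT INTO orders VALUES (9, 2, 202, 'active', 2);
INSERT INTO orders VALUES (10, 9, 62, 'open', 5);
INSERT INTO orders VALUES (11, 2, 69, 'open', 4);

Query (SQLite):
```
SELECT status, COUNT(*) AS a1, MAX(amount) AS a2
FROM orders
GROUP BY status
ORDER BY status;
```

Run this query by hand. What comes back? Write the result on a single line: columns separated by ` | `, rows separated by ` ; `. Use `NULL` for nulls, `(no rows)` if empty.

Group orders by status.
Per group compute: COUNT(*), MAX(amount).
  active: ids {1, 9} → COUNT(*)=2, MAX(amount)=266
  failed: ids {5, 7} → COUNT(*)=2, MAX(amount)=253
  open: ids {4, 10, 11} → COUNT(*)=3, MAX(amount)=208
  returned: ids {2, 3, 6, 8} → COUNT(*)=4, MAX(amount)=290

active | 2 | 266 ; failed | 2 | 253 ; open | 3 | 208 ; returned | 4 | 290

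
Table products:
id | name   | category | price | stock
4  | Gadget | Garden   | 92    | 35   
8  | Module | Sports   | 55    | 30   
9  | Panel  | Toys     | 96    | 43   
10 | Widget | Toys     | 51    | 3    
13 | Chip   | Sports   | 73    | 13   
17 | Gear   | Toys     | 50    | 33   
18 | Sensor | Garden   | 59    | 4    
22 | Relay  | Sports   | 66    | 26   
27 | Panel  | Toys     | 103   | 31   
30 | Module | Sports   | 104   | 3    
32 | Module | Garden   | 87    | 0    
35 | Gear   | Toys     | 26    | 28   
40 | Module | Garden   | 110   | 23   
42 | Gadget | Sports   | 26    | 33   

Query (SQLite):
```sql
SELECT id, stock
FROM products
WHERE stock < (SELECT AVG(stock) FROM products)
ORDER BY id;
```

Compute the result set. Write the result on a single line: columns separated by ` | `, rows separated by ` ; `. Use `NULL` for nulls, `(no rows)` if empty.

10 | 3 ; 13 | 13 ; 18 | 4 ; 30 | 3 ; 32 | 0

Scalar subquery: AVG(stock) over all products rows = 21.785714 (≈; comparison uses full precision).
Keep rows where stock < that value.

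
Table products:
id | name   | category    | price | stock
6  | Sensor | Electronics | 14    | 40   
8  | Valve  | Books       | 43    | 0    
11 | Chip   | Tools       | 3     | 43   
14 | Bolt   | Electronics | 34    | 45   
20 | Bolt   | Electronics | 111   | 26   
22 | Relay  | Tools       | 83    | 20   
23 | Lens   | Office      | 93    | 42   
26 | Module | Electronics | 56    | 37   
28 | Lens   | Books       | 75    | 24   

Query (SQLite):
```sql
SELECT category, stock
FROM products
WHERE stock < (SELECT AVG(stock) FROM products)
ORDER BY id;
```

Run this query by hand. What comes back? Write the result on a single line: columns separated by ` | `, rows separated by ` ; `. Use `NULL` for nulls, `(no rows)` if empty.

Scalar subquery: AVG(stock) over all products rows = 30.777778 (≈; comparison uses full precision).
Keep rows where stock < that value.

Books | 0 ; Electronics | 26 ; Tools | 20 ; Books | 24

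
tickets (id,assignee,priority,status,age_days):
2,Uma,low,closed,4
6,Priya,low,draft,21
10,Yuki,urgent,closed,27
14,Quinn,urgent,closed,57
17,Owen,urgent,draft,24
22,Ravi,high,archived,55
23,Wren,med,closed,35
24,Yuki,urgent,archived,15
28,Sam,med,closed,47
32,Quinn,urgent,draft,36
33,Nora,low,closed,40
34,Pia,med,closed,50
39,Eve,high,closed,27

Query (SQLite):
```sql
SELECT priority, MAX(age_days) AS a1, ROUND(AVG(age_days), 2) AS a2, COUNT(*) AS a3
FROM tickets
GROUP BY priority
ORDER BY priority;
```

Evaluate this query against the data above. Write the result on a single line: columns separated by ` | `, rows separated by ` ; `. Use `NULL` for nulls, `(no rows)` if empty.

high | 55 | 41 | 2 ; low | 40 | 21.67 | 3 ; med | 50 | 44 | 3 ; urgent | 57 | 31.8 | 5

Group tickets by priority.
Per group compute: MAX(age_days), ROUND(AVG(age_days), 2), COUNT(*).
  high: ids {22, 39} → MAX(age_days)=55, ROUND(AVG(age_days), 2)=41, COUNT(*)=2
  low: ids {2, 6, 33} → MAX(age_days)=40, ROUND(AVG(age_days), 2)=21.67, COUNT(*)=3
  med: ids {23, 28, 34} → MAX(age_days)=50, ROUND(AVG(age_days), 2)=44, COUNT(*)=3
  urgent: ids {10, 14, 17, 24, 32} → MAX(age_days)=57, ROUND(AVG(age_days), 2)=31.8, COUNT(*)=5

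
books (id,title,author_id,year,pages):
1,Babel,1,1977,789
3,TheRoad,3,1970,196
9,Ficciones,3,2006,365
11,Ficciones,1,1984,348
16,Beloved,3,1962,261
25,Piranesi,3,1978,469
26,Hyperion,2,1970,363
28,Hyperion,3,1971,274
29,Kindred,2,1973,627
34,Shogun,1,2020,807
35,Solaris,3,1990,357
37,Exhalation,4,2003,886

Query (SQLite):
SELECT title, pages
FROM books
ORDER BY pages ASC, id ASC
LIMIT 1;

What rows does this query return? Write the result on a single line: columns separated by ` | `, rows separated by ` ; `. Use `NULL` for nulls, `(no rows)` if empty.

TheRoad | 196

Sort by pages asc, tiebreak id asc: (196, id=3), (261, id=16), (274, id=28), (348, id=11) …. Take first 1.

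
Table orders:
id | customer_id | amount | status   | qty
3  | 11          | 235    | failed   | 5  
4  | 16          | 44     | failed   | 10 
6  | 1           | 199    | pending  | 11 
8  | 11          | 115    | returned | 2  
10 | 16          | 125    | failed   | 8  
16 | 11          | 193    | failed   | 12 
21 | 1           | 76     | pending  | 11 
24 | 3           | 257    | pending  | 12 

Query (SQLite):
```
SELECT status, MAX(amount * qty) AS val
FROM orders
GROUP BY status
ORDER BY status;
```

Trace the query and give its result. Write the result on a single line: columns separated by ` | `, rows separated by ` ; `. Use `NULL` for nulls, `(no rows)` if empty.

For each row compute amount * qty.
Group by status; take MAX of the expression per group.
  failed: ids {3, 4, 10, 16} → MAX(amount * qty)=2316
  pending: ids {6, 21, 24} → MAX(amount * qty)=3084
  returned: ids {8} → MAX(amount * qty)=230

failed | 2316 ; pending | 3084 ; returned | 230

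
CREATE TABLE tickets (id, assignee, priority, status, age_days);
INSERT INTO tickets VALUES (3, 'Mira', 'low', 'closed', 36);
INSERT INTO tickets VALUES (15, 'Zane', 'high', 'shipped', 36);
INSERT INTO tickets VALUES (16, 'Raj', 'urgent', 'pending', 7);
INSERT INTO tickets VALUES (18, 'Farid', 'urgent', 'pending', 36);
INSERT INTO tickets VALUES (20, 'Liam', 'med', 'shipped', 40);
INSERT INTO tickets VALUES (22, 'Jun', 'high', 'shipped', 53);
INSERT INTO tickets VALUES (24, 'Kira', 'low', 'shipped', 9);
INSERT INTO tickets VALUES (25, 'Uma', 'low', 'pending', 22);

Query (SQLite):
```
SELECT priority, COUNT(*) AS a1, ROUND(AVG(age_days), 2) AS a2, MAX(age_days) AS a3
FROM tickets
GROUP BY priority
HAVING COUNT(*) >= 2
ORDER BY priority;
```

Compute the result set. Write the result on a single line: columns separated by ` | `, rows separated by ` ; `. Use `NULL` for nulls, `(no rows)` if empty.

Group tickets by priority.
Per group compute: COUNT(*), ROUND(AVG(age_days), 2), MAX(age_days).
HAVING: drop groups with fewer than 2 rows.
  high: ids {15, 22} → COUNT(*)=2, ROUND(AVG(age_days), 2)=44.5, MAX(age_days)=53
  low: ids {3, 24, 25} → COUNT(*)=3, ROUND(AVG(age_days), 2)=22.33, MAX(age_days)=36
  med: ids {20} → COUNT(*)=1, ROUND(AVG(age_days), 2)=40, MAX(age_days)=40
  urgent: ids {16, 18} → COUNT(*)=2, ROUND(AVG(age_days), 2)=21.5, MAX(age_days)=36

high | 2 | 44.5 | 53 ; low | 3 | 22.33 | 36 ; urgent | 2 | 21.5 | 36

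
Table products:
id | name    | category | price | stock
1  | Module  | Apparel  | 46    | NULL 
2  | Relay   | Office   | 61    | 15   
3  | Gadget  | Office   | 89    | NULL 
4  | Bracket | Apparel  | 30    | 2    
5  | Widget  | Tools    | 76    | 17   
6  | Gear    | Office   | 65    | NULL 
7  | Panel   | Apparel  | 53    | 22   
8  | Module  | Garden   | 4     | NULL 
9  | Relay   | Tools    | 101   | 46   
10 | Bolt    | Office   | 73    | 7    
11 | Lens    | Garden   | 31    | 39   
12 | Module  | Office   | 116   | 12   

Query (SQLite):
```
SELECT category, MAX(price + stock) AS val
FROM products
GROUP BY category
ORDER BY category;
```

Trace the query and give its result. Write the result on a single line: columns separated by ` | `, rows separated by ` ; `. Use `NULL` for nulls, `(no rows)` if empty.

For each row compute price + stock.
Group by category; take MAX of the expression per group.
  Apparel: ids {1, 4, 7} → MAX(price + stock)=75
  Garden: ids {8, 11} → MAX(price + stock)=70
  Office: ids {2, 3, 6, 10, 12} → MAX(price + stock)=128
  Tools: ids {5, 9} → MAX(price + stock)=147

Apparel | 75 ; Garden | 70 ; Office | 128 ; Tools | 147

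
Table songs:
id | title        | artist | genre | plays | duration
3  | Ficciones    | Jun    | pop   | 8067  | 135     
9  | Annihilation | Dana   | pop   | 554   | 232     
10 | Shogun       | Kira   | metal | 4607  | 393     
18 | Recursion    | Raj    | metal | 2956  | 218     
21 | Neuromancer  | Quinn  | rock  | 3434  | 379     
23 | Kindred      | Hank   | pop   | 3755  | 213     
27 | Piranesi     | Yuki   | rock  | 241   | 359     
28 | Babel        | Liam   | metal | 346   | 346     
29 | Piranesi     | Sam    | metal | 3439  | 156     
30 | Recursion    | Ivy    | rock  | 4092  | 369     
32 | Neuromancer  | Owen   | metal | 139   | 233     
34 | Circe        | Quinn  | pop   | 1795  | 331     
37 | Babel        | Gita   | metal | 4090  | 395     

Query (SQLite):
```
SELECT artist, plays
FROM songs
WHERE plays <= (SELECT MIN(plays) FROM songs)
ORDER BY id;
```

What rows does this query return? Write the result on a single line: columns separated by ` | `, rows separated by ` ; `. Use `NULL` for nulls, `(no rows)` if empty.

Owen | 139

Scalar subquery: MIN(plays) over all songs rows = 139.
Keep rows where plays <= that value.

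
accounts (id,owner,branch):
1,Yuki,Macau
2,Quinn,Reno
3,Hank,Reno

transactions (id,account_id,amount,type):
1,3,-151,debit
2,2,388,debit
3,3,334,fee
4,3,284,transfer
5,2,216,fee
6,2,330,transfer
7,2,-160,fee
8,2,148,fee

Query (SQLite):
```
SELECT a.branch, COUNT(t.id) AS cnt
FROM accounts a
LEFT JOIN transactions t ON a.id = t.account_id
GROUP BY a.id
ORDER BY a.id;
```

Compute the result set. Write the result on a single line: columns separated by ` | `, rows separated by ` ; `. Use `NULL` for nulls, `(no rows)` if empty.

Macau | 0 ; Reno | 5 ; Reno | 3

LEFT JOIN keeps every accounts row; unmatched ones get NULL for transactions columns.
Group by accounts.id and compute COUNT(t.id). COUNT(col) of an all-NULL group is 0.
  1: ids {—} → COUNT(t.id)=0
  2: ids {2, 5, 6, 7, 8} → COUNT(t.id)=5
  3: ids {1, 3, 4} → COUNT(t.id)=3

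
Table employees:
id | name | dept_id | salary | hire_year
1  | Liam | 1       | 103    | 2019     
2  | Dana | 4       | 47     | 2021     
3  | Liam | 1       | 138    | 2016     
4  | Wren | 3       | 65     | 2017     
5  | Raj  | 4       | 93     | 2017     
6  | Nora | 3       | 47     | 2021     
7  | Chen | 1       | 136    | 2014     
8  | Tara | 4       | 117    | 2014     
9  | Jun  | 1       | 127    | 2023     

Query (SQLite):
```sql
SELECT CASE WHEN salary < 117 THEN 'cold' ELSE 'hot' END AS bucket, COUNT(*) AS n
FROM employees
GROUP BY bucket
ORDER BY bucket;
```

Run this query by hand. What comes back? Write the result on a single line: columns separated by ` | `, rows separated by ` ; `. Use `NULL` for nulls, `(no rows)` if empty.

Bucket rows by salary < 117 → 'cold' else 'hot'; count each bucket.

cold | 5 ; hot | 4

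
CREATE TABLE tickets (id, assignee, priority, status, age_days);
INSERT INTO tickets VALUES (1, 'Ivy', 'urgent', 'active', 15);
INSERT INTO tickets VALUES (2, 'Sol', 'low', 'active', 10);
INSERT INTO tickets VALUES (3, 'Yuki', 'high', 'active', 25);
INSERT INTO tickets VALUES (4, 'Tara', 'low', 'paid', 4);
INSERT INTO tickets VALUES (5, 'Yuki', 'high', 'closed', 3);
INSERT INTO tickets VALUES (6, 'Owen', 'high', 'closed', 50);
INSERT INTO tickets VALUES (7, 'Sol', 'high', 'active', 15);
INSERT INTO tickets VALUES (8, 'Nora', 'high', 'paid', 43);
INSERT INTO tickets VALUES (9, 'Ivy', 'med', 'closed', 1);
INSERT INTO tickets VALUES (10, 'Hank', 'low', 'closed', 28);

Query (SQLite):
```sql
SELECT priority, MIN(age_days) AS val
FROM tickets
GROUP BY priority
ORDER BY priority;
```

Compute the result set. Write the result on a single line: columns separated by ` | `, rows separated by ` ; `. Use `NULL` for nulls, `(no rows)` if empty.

high | 3 ; low | 4 ; med | 1 ; urgent | 15

Partition tickets by priority; compute MIN(age_days) within each group.
  high: ids {3, 5, 6, 7, 8} → MIN(age_days)=3
  low: ids {2, 4, 10} → MIN(age_days)=4
  med: ids {9} → MIN(age_days)=1
  urgent: ids {1} → MIN(age_days)=15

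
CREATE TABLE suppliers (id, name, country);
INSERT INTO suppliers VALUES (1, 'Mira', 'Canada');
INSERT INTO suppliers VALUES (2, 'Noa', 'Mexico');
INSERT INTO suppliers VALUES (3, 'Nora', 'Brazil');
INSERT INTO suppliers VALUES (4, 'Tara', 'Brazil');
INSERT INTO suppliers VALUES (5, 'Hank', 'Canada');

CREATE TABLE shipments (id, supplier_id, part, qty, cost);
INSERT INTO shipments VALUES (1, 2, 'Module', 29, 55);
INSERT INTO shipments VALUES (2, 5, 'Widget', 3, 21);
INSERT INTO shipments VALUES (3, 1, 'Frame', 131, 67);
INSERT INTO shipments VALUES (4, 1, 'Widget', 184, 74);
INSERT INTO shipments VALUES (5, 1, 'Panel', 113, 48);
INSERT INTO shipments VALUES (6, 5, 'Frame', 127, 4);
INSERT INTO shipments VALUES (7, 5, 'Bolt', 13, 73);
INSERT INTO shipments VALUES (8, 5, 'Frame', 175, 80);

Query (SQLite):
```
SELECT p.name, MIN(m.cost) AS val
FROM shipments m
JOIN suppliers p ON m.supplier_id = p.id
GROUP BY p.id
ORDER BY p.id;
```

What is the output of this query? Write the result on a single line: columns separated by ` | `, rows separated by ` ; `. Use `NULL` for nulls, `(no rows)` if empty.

Join each shipments row to its suppliers via supplier_id.
Group joined rows by suppliers.id; compute MIN(m.cost) per group.
  1: ids {3, 4, 5} → MIN(m.cost)=48
  2: ids {1} → MIN(m.cost)=55
  5: ids {2, 6, 7, 8} → MIN(m.cost)=4

Mira | 48 ; Noa | 55 ; Hank | 4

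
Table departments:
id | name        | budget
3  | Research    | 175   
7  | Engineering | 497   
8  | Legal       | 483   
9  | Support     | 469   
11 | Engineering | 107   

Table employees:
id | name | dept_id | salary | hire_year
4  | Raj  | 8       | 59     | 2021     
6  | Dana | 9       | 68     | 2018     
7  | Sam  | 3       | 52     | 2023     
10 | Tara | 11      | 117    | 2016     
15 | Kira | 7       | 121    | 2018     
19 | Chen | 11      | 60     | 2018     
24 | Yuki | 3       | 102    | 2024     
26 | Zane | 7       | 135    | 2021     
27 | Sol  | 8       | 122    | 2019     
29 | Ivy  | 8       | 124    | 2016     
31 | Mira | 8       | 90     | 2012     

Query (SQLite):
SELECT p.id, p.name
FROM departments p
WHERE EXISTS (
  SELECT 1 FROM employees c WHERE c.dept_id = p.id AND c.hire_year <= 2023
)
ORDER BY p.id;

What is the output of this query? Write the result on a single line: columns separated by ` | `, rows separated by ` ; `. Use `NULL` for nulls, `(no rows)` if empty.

3 | Research ; 7 | Engineering ; 8 | Legal ; 9 | Support ; 11 | Engineering

For each departments row, check whether any employees with matching dept_id has hire_year <= 2023.
Keep rows where that is true.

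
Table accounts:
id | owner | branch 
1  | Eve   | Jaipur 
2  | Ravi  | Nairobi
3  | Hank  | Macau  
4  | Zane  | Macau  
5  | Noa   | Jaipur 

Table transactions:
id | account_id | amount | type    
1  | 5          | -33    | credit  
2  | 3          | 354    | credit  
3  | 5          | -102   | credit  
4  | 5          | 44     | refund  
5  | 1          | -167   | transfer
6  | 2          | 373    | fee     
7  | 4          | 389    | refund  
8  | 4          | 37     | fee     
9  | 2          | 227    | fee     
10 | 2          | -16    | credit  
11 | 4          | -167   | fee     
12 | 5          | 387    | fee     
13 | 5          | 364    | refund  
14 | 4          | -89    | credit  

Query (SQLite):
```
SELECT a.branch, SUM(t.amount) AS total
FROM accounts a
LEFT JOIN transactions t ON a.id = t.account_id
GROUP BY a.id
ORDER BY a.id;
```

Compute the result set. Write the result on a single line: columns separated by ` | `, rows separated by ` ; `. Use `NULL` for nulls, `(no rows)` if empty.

Jaipur | -167 ; Nairobi | 584 ; Macau | 354 ; Macau | 170 ; Jaipur | 660

LEFT JOIN keeps every accounts row; unmatched ones get NULL for transactions columns.
Group by accounts.id and compute SUM(t.amount). SUM over an all-NULL group is NULL.
  1: ids {5} → SUM(t.amount)=-167
  2: ids {6, 9, 10} → SUM(t.amount)=584
  3: ids {2} → SUM(t.amount)=354
  4: ids {7, 8, 11, 14} → SUM(t.amount)=170
  5: ids {1, 3, 4, 12, 13} → SUM(t.amount)=660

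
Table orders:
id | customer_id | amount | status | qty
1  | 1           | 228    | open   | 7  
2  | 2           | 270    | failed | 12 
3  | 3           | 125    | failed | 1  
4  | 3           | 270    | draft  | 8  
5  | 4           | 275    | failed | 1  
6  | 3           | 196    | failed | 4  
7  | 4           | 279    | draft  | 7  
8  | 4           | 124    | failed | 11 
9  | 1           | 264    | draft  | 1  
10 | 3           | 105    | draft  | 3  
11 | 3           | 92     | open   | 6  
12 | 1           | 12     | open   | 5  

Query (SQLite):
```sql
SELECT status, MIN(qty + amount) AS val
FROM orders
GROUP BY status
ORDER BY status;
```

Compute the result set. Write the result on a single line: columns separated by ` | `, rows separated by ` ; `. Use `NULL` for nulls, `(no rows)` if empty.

For each row compute qty + amount.
Group by status; take MIN of the expression per group.
  draft: ids {4, 7, 9, 10} → MIN(qty + amount)=108
  failed: ids {2, 3, 5, 6, 8} → MIN(qty + amount)=126
  open: ids {1, 11, 12} → MIN(qty + amount)=17

draft | 108 ; failed | 126 ; open | 17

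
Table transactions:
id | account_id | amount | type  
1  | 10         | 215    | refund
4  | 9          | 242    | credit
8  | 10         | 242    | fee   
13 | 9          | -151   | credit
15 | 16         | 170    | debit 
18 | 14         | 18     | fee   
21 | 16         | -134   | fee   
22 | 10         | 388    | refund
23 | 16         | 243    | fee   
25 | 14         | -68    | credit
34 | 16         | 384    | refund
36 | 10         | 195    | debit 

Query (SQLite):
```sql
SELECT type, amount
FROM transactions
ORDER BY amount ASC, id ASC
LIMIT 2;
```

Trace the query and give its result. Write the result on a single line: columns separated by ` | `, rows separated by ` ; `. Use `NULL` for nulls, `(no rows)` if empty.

Sort by amount asc, tiebreak id asc: (-151, id=13), (-134, id=21), (-68, id=25), (18, id=18), (170, id=15) …. Take first 2.

credit | -151 ; fee | -134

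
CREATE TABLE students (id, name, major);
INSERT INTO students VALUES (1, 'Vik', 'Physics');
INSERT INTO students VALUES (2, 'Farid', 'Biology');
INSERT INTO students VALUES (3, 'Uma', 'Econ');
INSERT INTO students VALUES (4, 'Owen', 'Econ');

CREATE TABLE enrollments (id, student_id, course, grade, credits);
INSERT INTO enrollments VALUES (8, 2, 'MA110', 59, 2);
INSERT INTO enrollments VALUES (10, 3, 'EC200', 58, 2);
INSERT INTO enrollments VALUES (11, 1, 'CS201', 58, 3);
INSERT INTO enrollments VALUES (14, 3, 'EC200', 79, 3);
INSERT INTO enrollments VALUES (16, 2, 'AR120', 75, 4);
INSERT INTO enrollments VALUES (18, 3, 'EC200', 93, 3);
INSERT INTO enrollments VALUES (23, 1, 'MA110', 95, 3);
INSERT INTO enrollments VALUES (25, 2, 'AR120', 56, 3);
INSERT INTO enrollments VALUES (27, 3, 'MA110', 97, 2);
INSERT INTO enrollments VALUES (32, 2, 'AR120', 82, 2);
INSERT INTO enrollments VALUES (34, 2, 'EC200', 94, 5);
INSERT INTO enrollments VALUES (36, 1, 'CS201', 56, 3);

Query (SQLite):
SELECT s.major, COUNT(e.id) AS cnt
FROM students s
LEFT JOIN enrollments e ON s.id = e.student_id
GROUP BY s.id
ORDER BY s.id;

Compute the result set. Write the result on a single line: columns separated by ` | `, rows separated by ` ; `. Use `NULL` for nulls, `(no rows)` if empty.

Physics | 3 ; Biology | 5 ; Econ | 4 ; Econ | 0

LEFT JOIN keeps every students row; unmatched ones get NULL for enrollments columns.
Group by students.id and compute COUNT(e.id). COUNT(col) of an all-NULL group is 0.
  1: ids {11, 23, 36} → COUNT(e.id)=3
  2: ids {8, 16, 25, 32, 34} → COUNT(e.id)=5
  3: ids {10, 14, 18, 27} → COUNT(e.id)=4
  4: ids {—} → COUNT(e.id)=0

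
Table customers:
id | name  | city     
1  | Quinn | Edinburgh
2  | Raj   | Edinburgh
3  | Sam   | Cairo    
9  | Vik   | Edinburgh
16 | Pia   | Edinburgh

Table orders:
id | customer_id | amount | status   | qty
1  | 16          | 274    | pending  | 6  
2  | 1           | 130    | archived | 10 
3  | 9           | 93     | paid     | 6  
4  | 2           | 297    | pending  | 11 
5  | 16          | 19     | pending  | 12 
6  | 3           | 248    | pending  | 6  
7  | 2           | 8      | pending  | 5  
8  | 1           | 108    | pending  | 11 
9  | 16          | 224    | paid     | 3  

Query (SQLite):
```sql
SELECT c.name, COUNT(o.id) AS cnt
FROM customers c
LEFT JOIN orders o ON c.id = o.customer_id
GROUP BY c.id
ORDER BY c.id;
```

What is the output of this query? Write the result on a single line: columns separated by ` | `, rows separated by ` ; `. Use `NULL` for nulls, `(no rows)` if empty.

Quinn | 2 ; Raj | 2 ; Sam | 1 ; Vik | 1 ; Pia | 3

LEFT JOIN keeps every customers row; unmatched ones get NULL for orders columns.
Group by customers.id and compute COUNT(o.id). COUNT(col) of an all-NULL group is 0.
  1: ids {2, 8} → COUNT(o.id)=2
  2: ids {4, 7} → COUNT(o.id)=2
  3: ids {6} → COUNT(o.id)=1
  9: ids {3} → COUNT(o.id)=1
  16: ids {1, 5, 9} → COUNT(o.id)=3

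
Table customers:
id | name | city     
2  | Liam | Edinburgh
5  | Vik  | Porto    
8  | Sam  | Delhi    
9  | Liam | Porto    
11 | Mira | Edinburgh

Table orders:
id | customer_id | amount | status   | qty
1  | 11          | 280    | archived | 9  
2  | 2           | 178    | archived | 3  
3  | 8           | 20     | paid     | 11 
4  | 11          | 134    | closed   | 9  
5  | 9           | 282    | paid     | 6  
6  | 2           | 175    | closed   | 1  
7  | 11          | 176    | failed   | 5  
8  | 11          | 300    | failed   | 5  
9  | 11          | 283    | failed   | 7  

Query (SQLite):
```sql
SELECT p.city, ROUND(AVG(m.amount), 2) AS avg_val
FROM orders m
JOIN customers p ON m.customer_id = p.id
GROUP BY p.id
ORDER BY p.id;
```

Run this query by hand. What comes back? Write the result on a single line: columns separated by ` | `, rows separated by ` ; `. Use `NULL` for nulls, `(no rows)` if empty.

Join each orders row to its customers via customer_id.
Group joined rows by customers.id; compute ROUND(AVG(m.amount), 2) per group.
  2: ids {2, 6} → ROUND(AVG(m.amount), 2)=176.5
  8: ids {3} → ROUND(AVG(m.amount), 2)=20
  9: ids {5} → ROUND(AVG(m.amount), 2)=282
  11: ids {1, 4, 7, 8, 9} → ROUND(AVG(m.amount), 2)=234.6

Edinburgh | 176.5 ; Delhi | 20 ; Porto | 282 ; Edinburgh | 234.6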